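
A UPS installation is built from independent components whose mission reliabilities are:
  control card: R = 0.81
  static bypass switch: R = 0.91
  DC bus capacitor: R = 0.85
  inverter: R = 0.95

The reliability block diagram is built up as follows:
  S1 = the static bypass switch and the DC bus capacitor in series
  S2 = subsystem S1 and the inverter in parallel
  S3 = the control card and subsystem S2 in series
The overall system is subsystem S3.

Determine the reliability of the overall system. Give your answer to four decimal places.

0.8008

Series (static bypass switch and DC bus capacitor): 0.910000 × 0.850000 = 0.773500
Parallel ([0.773500] and inverter): 1 − (1 − 0.773500)(1 − 0.950000) = 0.988675
Series (control card and [0.988675]): 0.810000 × 0.988675 = 0.8008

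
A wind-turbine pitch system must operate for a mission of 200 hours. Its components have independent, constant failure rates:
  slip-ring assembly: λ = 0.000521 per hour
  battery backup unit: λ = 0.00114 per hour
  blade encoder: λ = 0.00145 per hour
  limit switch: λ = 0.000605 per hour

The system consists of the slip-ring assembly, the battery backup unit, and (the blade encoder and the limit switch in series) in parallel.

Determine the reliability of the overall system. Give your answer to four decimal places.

R(slip-ring assembly) = exp(−0.000521 × 200) = 0.901045
R(battery backup unit) = exp(−0.00114 × 200) = 0.796124
R(blade encoder) = exp(−0.00145 × 200) = 0.748264
R(limit switch) = exp(−0.000605 × 200) = 0.886034
Series (blade encoder and limit switch): 0.748264 × 0.886034 = 0.662987
Parallel (slip-ring assembly, battery backup unit, and [0.662987]): 1 − (1 − 0.901045)(1 − 0.796124)(1 − 0.662987) = 0.9932

0.9932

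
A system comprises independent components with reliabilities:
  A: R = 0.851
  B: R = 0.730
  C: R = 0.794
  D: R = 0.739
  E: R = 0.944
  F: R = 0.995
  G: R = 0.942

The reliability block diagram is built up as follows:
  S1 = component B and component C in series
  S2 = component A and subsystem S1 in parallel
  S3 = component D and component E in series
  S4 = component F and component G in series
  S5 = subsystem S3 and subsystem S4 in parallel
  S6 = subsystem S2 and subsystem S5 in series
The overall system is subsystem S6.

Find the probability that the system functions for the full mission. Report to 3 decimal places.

0.920

Series (B and C): 0.73000 × 0.79400 = 0.57962
Parallel (A and [0.57962]): 1 − (1 − 0.85100)(1 − 0.57962) = 0.93736
Series (D and E): 0.73900 × 0.94400 = 0.69762
Series (F and G): 0.99500 × 0.94200 = 0.93729
Parallel ([0.69762] and [0.93729]): 1 − (1 − 0.69762)(1 − 0.93729) = 0.98104
Series ([0.93736] and [0.98104]): 0.93736 × 0.98104 = 0.920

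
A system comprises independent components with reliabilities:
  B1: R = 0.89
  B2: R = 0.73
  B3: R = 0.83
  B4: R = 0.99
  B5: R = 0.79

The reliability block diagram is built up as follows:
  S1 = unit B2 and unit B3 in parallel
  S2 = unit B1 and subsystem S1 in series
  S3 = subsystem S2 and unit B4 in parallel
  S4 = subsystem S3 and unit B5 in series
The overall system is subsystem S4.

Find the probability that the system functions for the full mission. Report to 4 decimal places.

0.7888

Parallel (B2 and B3): 1 − (1 − 0.730000)(1 − 0.830000) = 0.954100
Series (B1 and [0.954100]): 0.890000 × 0.954100 = 0.849149
Parallel ([0.849149] and B4): 1 − (1 − 0.849149)(1 − 0.990000) = 0.998491
Series ([0.998491] and B5): 0.998491 × 0.790000 = 0.7888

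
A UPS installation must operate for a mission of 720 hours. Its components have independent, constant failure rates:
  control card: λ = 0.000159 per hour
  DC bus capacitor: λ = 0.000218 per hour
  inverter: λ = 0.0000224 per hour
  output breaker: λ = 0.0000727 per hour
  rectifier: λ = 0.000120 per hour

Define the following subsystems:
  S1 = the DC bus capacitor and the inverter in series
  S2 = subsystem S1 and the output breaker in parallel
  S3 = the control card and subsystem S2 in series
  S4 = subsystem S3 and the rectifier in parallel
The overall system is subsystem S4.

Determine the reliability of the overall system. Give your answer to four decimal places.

0.9904

R(control card) = exp(−0.000159 × 720) = 0.891830
R(DC bus capacitor) = exp(−0.000218 × 720) = 0.854738
R(inverter) = exp(−0.0000224 × 720) = 0.984001
R(output breaker) = exp(−0.0000727 × 720) = 0.949002
R(rectifier) = exp(−0.000120 × 720) = 0.917227
Series (DC bus capacitor and inverter): 0.854738 × 0.984001 = 0.841063
Parallel ([0.841063] and output breaker): 1 − (1 − 0.841063)(1 − 0.949002) = 0.991895
Series (control card and [0.991895]): 0.891830 × 0.991895 = 0.884602
Parallel ([0.884602] and rectifier): 1 − (1 − 0.884602)(1 − 0.917227) = 0.9904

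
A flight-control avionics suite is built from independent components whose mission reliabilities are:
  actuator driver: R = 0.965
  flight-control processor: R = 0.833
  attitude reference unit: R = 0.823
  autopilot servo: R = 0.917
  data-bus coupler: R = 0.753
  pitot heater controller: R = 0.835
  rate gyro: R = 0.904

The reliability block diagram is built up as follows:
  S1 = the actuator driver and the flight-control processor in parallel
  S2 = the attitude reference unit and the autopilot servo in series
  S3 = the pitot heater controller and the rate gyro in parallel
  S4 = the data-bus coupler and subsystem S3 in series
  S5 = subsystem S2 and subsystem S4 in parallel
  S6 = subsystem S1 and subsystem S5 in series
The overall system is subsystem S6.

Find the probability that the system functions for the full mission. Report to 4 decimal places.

0.9310

Parallel (actuator driver and flight-control processor): 1 − (1 − 0.965000)(1 − 0.833000) = 0.994155
Series (attitude reference unit and autopilot servo): 0.823000 × 0.917000 = 0.754691
Parallel (pitot heater controller and rate gyro): 1 − (1 − 0.835000)(1 − 0.904000) = 0.984160
Series (data-bus coupler and [0.984160]): 0.753000 × 0.984160 = 0.741072
Parallel ([0.754691] and [0.741072]): 1 − (1 − 0.754691)(1 − 0.741072) = 0.936483
Series ([0.994155] and [0.936483]): 0.994155 × 0.936483 = 0.9310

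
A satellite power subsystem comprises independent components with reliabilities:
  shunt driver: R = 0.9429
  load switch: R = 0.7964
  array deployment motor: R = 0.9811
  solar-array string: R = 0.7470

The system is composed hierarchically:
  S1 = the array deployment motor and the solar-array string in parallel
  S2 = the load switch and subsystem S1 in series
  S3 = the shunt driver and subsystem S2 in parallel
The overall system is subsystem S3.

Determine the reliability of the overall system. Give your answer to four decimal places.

0.9882

Parallel (array deployment motor and solar-array string): 1 − (1 − 0.981100)(1 − 0.747000) = 0.995218
Series (load switch and [0.995218]): 0.796400 × 0.995218 = 0.792592
Parallel (shunt driver and [0.792592]): 1 − (1 − 0.942900)(1 − 0.792592) = 0.9882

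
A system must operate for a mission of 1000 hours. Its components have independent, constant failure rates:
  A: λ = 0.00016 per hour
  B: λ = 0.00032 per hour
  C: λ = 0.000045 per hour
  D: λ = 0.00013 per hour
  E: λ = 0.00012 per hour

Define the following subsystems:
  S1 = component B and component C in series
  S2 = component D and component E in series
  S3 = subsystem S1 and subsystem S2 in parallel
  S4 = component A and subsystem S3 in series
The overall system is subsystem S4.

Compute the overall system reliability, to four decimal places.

R(A) = exp(−0.00016 × 1000) = 0.852144
R(B) = exp(−0.00032 × 1000) = 0.726149
R(C) = exp(−0.000045 × 1000) = 0.955997
R(D) = exp(−0.00013 × 1000) = 0.878095
R(E) = exp(−0.00012 × 1000) = 0.886920
Series (B and C): 0.726149 × 0.955997 = 0.694196
Series (D and E): 0.878095 × 0.886920 = 0.778800
Parallel ([0.694196] and [0.778800]): 1 − (1 − 0.694196)(1 − 0.778800) = 0.932356
Series (A and [0.932356]): 0.852144 × 0.932356 = 0.7945

0.7945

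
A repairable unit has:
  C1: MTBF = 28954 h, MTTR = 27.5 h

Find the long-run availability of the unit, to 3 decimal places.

A(C1) = MTBF/(MTBF+MTTR) = 28954/(28954+27.5) = 0.999

0.999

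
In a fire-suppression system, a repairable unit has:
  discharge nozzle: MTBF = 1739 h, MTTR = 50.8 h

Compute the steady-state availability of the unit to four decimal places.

0.9716

A(discharge nozzle) = MTBF/(MTBF+MTTR) = 1739/(1739+50.8) = 0.9716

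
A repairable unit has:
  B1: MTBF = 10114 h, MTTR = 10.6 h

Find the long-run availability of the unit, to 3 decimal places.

0.999

A(B1) = MTBF/(MTBF+MTTR) = 10114/(10114+10.6) = 0.999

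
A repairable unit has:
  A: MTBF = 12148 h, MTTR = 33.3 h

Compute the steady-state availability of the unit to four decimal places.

A(A) = MTBF/(MTBF+MTTR) = 12148/(12148+33.3) = 0.9973

0.9973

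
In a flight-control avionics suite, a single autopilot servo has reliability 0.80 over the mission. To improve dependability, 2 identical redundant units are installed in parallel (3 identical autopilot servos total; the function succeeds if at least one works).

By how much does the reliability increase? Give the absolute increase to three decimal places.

0.192

R_before = 0.80
R_after = 1 − (1 − 0.80)^3 = 0.992
ΔR = 0.992 − 0.80 = 0.192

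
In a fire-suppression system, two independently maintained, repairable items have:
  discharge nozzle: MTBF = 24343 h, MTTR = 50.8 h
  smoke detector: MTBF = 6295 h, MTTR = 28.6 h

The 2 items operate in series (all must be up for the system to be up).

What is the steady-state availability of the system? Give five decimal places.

0.99340

A(discharge nozzle) = MTBF/(MTBF+MTTR) = 24343/(24343+50.8) = 0.997918
A(smoke detector) = MTBF/(MTBF+MTTR) = 6295/(6295+28.6) = 0.995477
Series availability: 0.997918 × 0.995477 = 0.99340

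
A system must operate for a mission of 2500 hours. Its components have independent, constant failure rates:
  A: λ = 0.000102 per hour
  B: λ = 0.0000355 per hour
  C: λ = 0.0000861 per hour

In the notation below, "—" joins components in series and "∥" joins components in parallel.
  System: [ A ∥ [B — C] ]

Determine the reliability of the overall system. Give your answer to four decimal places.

R(A) = exp(−0.000102 × 2500) = 0.774916
R(B) = exp(−0.0000355 × 2500) = 0.915074
R(C) = exp(−0.0000861 × 2500) = 0.806340
Series (B and C): 0.915074 × 0.806340 = 0.737861
Parallel (A and [0.737861]): 1 − (1 − 0.774916)(1 − 0.737861) = 0.9410

0.9410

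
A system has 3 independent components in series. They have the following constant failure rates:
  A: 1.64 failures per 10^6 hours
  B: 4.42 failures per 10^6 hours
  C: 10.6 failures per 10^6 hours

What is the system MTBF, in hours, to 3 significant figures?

60000

Series of exponential components: λ_sys = Σ λ_i
λ_sys = 0.00000164 + 0.00000442 + 0.0000106 = 1.6660e-05 /h
MTBF = 1 / λ_sys = 60000 h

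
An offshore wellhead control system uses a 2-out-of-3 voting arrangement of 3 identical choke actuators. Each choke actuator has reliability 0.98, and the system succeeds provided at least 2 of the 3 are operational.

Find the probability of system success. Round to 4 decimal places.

0.9988

R = Σ_{i=2}^{3} C(3,i) p^i (1−p)^{3−i} with p = 0.98
C(3,2)·0.98^2·0.02^1 = 0.057624
C(3,3)·0.98^3·0.02^0 = 0.941192
Sum = 0.9988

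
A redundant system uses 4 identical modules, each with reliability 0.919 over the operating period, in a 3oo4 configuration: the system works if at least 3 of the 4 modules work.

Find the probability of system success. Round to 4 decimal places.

R = Σ_{i=3}^{4} C(4,i) p^i (1−p)^{4−i} with p = 0.919
C(4,3)·0.919^3·0.081^1 = 0.251473
C(4,4)·0.919^4·0.081^0 = 0.713283
Sum = 0.9648

0.9648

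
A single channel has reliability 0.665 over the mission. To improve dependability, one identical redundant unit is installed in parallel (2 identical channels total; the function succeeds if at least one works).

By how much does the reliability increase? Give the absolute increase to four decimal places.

0.2228

R_before = 0.665
R_after = 1 − (1 − 0.665)^2 = 0.8878
ΔR = 0.8878 − 0.665 = 0.2228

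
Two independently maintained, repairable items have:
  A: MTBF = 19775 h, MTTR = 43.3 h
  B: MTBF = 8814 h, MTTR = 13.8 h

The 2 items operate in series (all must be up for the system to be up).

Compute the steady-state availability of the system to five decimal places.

A(A) = MTBF/(MTBF+MTTR) = 19775/(19775+43.3) = 0.997815
A(B) = MTBF/(MTBF+MTTR) = 8814/(8814+13.8) = 0.998437
Series availability: 0.997815 × 0.998437 = 0.99626

0.99626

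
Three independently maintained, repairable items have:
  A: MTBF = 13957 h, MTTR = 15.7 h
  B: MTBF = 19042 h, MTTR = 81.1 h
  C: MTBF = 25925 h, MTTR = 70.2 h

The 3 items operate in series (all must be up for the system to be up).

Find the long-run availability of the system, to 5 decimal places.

A(A) = MTBF/(MTBF+MTTR) = 13957/(13957+15.7) = 0.998876
A(B) = MTBF/(MTBF+MTTR) = 19042/(19042+81.1) = 0.995759
A(C) = MTBF/(MTBF+MTTR) = 25925/(25925+70.2) = 0.997300
Series availability: 0.998876 × 0.995759 × 0.997300 = 0.99195

0.99195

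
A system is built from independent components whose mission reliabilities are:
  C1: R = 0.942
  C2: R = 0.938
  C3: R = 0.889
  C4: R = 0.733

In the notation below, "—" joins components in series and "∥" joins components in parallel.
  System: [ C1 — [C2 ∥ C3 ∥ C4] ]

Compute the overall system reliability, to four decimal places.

0.9403

Parallel (C2, C3, and C4): 1 − (1 − 0.938000)(1 − 0.889000)(1 − 0.733000) = 0.998163
Series (C1 and [0.998163]): 0.942000 × 0.998163 = 0.9403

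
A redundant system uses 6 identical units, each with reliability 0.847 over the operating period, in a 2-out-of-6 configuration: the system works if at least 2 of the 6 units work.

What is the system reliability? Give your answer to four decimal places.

0.9996

R = Σ_{i=2}^{6} C(6,i) p^i (1−p)^{6−i} with p = 0.847
C(6,2)·0.847^2·0.153^4 = 0.005897
C(6,3)·0.847^3·0.153^3 = 0.043527
C(6,4)·0.847^4·0.153^2 = 0.180721
C(6,5)·0.847^5·0.153^1 = 0.400184
C(6,6)·0.847^6·0.153^0 = 0.369233
Sum = 0.9996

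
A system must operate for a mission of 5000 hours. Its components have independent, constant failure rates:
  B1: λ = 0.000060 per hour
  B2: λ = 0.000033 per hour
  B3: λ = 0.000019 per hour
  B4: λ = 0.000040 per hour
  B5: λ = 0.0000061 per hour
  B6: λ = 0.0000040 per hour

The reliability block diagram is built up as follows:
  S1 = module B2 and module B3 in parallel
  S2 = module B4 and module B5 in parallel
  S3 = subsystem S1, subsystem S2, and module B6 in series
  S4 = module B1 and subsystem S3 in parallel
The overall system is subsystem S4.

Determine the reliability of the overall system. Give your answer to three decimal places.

0.990

R(B1) = exp(−0.000060 × 5000) = 0.74082
R(B2) = exp(−0.000033 × 5000) = 0.84789
R(B3) = exp(−0.000019 × 5000) = 0.90937
R(B4) = exp(−0.000040 × 5000) = 0.81873
R(B5) = exp(−0.0000061 × 5000) = 0.96996
R(B6) = exp(−0.0000040 × 5000) = 0.98020
Parallel (B2 and B3): 1 − (1 − 0.84789)(1 − 0.90937) = 0.98621
Parallel (B4 and B5): 1 − (1 − 0.81873)(1 − 0.96996) = 0.99455
Series ([0.98621], [0.99455], and B6): 0.98621 × 0.99455 × 0.98020 = 0.96141
Parallel (B1 and [0.96141]): 1 − (1 − 0.74082)(1 − 0.96141) = 0.990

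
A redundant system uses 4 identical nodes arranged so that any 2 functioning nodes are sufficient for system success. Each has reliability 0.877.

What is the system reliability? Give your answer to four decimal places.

0.9932

R = Σ_{i=2}^{4} C(4,i) p^i (1−p)^{4−i} with p = 0.877
C(4,2)·0.877^2·0.123^2 = 0.069817
C(4,3)·0.877^3·0.123^1 = 0.331867
C(4,4)·0.877^4·0.123^0 = 0.591559
Sum = 0.9932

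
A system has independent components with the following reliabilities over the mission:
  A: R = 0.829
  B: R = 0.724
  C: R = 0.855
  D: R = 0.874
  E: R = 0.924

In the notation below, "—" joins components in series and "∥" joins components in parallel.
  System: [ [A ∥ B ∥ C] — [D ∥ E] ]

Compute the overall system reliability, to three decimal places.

0.984

Parallel (A, B, and C): 1 − (1 − 0.82900)(1 − 0.72400)(1 − 0.85500) = 0.99316
Parallel (D and E): 1 − (1 − 0.87400)(1 − 0.92400) = 0.99042
Series ([0.99316] and [0.99042]): 0.99316 × 0.99042 = 0.984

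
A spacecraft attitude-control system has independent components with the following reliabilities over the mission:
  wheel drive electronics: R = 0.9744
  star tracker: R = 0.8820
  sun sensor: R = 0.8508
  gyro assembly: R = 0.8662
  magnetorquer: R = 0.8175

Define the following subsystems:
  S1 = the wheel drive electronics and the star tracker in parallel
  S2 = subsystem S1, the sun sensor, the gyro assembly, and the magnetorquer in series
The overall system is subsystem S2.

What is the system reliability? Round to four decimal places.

Parallel (wheel drive electronics and star tracker): 1 − (1 − 0.974400)(1 − 0.882000) = 0.996979
Series ([0.996979], sun sensor, gyro assembly, and magnetorquer): 0.996979 × 0.850800 × 0.866200 × 0.817500 = 0.6006

0.6006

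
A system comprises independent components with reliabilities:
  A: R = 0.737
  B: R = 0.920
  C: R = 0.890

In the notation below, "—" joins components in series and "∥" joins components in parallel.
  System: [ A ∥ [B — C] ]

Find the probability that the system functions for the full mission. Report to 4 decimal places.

0.9523

Series (B and C): 0.920000 × 0.890000 = 0.818800
Parallel (A and [0.818800]): 1 − (1 − 0.737000)(1 − 0.818800) = 0.9523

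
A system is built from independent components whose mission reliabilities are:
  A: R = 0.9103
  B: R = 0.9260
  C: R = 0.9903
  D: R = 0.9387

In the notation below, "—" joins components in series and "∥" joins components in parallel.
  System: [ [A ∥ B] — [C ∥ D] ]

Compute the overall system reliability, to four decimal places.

Parallel (A and B): 1 − (1 − 0.910300)(1 − 0.926000) = 0.993362
Parallel (C and D): 1 − (1 − 0.990300)(1 − 0.938700) = 0.999405
Series ([0.993362] and [0.999405]): 0.993362 × 0.999405 = 0.9928

0.9928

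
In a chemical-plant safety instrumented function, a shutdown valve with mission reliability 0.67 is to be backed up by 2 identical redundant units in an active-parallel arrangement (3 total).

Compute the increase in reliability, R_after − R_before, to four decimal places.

0.2941

R_before = 0.67
R_after = 1 − (1 − 0.67)^3 = 0.9641
ΔR = 0.9641 − 0.67 = 0.2941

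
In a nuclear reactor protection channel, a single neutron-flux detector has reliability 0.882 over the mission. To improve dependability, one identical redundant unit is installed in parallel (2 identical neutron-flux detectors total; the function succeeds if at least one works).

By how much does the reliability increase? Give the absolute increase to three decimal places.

0.104

R_before = 0.882
R_after = 1 − (1 − 0.882)^2 = 0.986
ΔR = 0.986 − 0.882 = 0.104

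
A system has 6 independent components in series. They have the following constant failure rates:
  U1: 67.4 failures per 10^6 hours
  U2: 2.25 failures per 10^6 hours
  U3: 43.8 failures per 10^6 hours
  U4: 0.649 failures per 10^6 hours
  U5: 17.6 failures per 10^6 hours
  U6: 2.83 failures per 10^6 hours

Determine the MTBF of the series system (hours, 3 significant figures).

7430

Series of exponential components: λ_sys = Σ λ_i
λ_sys = 0.0000674 + 0.00000225 + 0.0000438 + 0.000000649 + 0.0000176 + 0.00000283 = 1.3453e-04 /h
MTBF = 1 / λ_sys = 7430 h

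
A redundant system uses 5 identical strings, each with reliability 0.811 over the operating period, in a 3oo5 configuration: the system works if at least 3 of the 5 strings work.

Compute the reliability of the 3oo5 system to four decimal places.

0.9502

R = Σ_{i=3}^{5} C(5,i) p^i (1−p)^{5−i} with p = 0.811
C(5,3)·0.811^3·0.189^2 = 0.190540
C(5,4)·0.811^4·0.189^1 = 0.408804
C(5,5)·0.811^5·0.189^0 = 0.350836
Sum = 0.9502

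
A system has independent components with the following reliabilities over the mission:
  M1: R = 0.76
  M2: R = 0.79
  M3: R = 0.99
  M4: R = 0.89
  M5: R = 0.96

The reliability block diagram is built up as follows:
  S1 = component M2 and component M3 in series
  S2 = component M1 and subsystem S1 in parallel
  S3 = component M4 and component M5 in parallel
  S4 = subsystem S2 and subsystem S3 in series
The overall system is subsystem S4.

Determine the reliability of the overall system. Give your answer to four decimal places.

0.9435

Series (M2 and M3): 0.790000 × 0.990000 = 0.782100
Parallel (M1 and [0.782100]): 1 − (1 − 0.760000)(1 − 0.782100) = 0.947704
Parallel (M4 and M5): 1 − (1 − 0.890000)(1 − 0.960000) = 0.995600
Series ([0.947704] and [0.995600]): 0.947704 × 0.995600 = 0.9435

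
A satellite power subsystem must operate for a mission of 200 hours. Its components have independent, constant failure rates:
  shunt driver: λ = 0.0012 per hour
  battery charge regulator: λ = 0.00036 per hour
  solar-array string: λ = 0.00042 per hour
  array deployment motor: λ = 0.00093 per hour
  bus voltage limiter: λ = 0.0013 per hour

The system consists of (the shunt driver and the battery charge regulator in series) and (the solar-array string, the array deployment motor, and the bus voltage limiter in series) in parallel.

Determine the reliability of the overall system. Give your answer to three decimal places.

R(shunt driver) = exp(−0.0012 × 200) = 0.78663
R(battery charge regulator) = exp(−0.00036 × 200) = 0.93053
R(solar-array string) = exp(−0.00042 × 200) = 0.91943
R(array deployment motor) = exp(−0.00093 × 200) = 0.83027
R(bus voltage limiter) = exp(−0.0013 × 200) = 0.77105
Series (shunt driver and battery charge regulator): 0.78663 × 0.93053 = 0.73198
Series (solar-array string, array deployment motor, and bus voltage limiter): 0.91943 × 0.83027 × 0.77105 = 0.58860
Parallel ([0.73198] and [0.58860]): 1 − (1 − 0.73198)(1 − 0.58860) = 0.890

0.890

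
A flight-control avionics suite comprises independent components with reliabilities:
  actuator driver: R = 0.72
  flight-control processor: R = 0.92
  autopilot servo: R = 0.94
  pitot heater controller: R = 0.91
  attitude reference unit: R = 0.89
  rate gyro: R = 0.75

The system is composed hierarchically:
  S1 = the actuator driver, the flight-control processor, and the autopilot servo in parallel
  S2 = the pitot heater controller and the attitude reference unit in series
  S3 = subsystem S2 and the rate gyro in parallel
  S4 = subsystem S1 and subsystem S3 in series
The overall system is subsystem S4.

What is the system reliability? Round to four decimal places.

Parallel (actuator driver, flight-control processor, and autopilot servo): 1 − (1 − 0.720000)(1 − 0.920000)(1 − 0.940000) = 0.998656
Series (pitot heater controller and attitude reference unit): 0.910000 × 0.890000 = 0.809900
Parallel ([0.809900] and rate gyro): 1 − (1 − 0.809900)(1 − 0.750000) = 0.952475
Series ([0.998656] and [0.952475]): 0.998656 × 0.952475 = 0.9512

0.9512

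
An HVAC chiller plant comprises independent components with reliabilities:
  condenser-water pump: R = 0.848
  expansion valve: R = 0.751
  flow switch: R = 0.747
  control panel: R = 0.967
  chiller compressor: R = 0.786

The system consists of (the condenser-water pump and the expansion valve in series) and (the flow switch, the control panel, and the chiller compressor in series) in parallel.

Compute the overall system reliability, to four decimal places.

0.8430

Series (condenser-water pump and expansion valve): 0.848000 × 0.751000 = 0.636848
Series (flow switch, control panel, and chiller compressor): 0.747000 × 0.967000 × 0.786000 = 0.567766
Parallel ([0.636848] and [0.567766]): 1 − (1 − 0.636848)(1 − 0.567766) = 0.8430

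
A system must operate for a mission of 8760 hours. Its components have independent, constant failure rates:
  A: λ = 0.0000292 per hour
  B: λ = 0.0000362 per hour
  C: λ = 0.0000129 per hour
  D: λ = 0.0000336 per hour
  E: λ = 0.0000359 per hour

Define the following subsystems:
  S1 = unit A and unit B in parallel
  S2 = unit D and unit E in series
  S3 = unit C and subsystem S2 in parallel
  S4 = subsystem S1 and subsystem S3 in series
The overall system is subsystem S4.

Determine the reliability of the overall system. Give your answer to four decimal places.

R(A) = exp(−0.0000292 × 8760) = 0.774303
R(B) = exp(−0.0000362 × 8760) = 0.728249
R(C) = exp(−0.0000129 × 8760) = 0.893147
R(D) = exp(−0.0000336 × 8760) = 0.745026
R(E) = exp(−0.0000359 × 8760) = 0.730166
Parallel (A and B): 1 − (1 − 0.774303)(1 − 0.728249) = 0.938667
Series (D and E): 0.745026 × 0.730166 = 0.543993
Parallel (C and [0.543993]): 1 − (1 − 0.893147)(1 − 0.543993) = 0.951274
Series ([0.938667] and [0.951274]): 0.938667 × 0.951274 = 0.8929

0.8929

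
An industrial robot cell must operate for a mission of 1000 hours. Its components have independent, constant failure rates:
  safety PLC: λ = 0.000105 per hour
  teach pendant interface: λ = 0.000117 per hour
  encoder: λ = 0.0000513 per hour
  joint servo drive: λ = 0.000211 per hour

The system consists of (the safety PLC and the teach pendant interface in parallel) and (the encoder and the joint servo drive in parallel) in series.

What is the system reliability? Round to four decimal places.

R(safety PLC) = exp(−0.000105 × 1000) = 0.900325
R(teach pendant interface) = exp(−0.000117 × 1000) = 0.889585
R(encoder) = exp(−0.0000513 × 1000) = 0.949994
R(joint servo drive) = exp(−0.000211 × 1000) = 0.809774
Parallel (safety PLC and teach pendant interface): 1 − (1 − 0.900325)(1 − 0.889585) = 0.988994
Parallel (encoder and joint servo drive): 1 − (1 − 0.949994)(1 − 0.809774) = 0.990488
Series ([0.988994] and [0.990488]): 0.988994 × 0.990488 = 0.9796

0.9796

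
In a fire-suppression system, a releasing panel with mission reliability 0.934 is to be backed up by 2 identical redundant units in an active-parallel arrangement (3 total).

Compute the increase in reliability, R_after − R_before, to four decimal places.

R_before = 0.934
R_after = 1 − (1 − 0.934)^3 = 0.9997
ΔR = 0.9997 − 0.934 = 0.0657

0.0657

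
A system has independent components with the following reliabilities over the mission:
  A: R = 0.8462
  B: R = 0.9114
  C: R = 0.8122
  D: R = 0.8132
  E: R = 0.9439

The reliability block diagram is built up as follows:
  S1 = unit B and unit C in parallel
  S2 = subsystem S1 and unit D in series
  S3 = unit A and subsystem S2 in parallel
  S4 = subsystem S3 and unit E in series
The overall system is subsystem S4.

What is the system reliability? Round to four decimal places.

Parallel (B and C): 1 − (1 − 0.911400)(1 − 0.812200) = 0.983361
Series ([0.983361] and D): 0.983361 × 0.813200 = 0.799669
Parallel (A and [0.799669]): 1 − (1 − 0.846200)(1 − 0.799669) = 0.969189
Series ([0.969189] and E): 0.969189 × 0.943900 = 0.9148

0.9148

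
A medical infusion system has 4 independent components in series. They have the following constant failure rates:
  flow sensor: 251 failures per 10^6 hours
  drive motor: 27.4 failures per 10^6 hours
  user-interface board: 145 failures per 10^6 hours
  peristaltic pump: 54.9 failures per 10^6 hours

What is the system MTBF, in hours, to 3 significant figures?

Series of exponential components: λ_sys = Σ λ_i
λ_sys = 0.000251 + 0.0000274 + 0.000145 + 0.0000549 = 4.7830e-04 /h
MTBF = 1 / λ_sys = 2090 h

2090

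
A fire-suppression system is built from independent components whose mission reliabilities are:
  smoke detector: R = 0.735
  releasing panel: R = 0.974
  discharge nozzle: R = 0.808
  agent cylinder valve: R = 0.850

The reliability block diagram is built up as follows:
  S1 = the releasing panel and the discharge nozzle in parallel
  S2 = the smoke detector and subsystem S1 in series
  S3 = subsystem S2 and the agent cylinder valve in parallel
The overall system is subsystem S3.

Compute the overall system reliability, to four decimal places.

0.9597

Parallel (releasing panel and discharge nozzle): 1 − (1 − 0.974000)(1 − 0.808000) = 0.995008
Series (smoke detector and [0.995008]): 0.735000 × 0.995008 = 0.731331
Parallel ([0.731331] and agent cylinder valve): 1 − (1 − 0.731331)(1 − 0.850000) = 0.9597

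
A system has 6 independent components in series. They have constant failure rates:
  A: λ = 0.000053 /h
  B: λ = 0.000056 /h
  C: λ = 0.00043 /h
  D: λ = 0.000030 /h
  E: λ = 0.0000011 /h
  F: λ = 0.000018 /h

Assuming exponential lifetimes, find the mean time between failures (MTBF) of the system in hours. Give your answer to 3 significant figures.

1700

Series of exponential components: λ_sys = Σ λ_i
λ_sys = 0.000053 + 0.000056 + 0.00043 + 0.000030 + 0.0000011 + 0.000018 = 5.8810e-04 /h
MTBF = 1 / λ_sys = 1700 h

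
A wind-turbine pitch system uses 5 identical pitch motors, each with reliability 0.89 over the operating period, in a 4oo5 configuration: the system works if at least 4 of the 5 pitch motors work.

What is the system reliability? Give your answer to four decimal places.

R = Σ_{i=4}^{5} C(5,i) p^i (1−p)^{5−i} with p = 0.89
C(5,4)·0.89^4·0.11^1 = 0.345082
C(5,5)·0.89^5·0.11^0 = 0.558406
Sum = 0.9035

0.9035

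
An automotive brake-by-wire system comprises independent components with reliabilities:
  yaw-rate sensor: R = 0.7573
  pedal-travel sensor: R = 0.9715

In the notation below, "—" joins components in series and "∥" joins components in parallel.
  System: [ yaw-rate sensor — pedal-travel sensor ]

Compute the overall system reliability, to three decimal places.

0.736

Series (yaw-rate sensor and pedal-travel sensor): 0.75730 × 0.97150 = 0.736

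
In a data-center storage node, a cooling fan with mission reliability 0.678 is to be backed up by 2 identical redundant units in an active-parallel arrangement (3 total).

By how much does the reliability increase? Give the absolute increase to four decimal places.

0.2886

R_before = 0.678
R_after = 1 − (1 − 0.678)^3 = 0.9666
ΔR = 0.9666 − 0.678 = 0.2886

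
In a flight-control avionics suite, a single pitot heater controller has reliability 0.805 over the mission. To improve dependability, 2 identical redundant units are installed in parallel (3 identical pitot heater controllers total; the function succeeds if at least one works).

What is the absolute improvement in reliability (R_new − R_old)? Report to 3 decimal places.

R_before = 0.805
R_after = 1 − (1 − 0.805)^3 = 0.993
ΔR = 0.993 − 0.805 = 0.188

0.188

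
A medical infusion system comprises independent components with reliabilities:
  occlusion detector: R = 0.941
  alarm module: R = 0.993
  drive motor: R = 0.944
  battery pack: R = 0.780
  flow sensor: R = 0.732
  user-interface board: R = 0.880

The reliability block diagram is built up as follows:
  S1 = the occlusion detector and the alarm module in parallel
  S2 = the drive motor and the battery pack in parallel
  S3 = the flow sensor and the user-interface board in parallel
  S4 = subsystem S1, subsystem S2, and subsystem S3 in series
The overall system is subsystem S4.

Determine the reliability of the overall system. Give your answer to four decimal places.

Parallel (occlusion detector and alarm module): 1 − (1 − 0.941000)(1 − 0.993000) = 0.999587
Parallel (drive motor and battery pack): 1 − (1 − 0.944000)(1 − 0.780000) = 0.987680
Parallel (flow sensor and user-interface board): 1 − (1 − 0.732000)(1 − 0.880000) = 0.967840
Series ([0.999587], [0.987680], and [0.967840]): 0.999587 × 0.987680 × 0.967840 = 0.9555

0.9555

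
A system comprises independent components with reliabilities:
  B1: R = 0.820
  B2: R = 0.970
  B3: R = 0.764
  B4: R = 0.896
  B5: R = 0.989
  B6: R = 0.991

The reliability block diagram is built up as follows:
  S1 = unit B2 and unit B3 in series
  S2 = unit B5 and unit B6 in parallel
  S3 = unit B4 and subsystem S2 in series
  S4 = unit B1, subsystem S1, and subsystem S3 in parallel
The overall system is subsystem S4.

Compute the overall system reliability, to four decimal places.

0.9951

Series (B2 and B3): 0.970000 × 0.764000 = 0.741080
Parallel (B5 and B6): 1 − (1 − 0.989000)(1 − 0.991000) = 0.999901
Series (B4 and [0.999901]): 0.896000 × 0.999901 = 0.895911
Parallel (B1, [0.741080], and [0.895911]): 1 − (1 − 0.820000)(1 − 0.741080)(1 − 0.895911) = 0.9951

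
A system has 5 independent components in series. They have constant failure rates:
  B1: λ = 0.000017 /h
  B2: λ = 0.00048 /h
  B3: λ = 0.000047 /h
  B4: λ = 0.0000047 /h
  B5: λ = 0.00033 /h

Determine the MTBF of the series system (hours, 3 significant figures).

1140

Series of exponential components: λ_sys = Σ λ_i
λ_sys = 0.000017 + 0.00048 + 0.000047 + 0.0000047 + 0.00033 = 8.7870e-04 /h
MTBF = 1 / λ_sys = 1140 h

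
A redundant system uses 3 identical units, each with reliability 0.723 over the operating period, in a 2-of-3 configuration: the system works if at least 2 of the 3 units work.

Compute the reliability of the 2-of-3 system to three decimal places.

0.812

R = Σ_{i=2}^{3} C(3,i) p^i (1−p)^{3−i} with p = 0.723
C(3,2)·0.723^2·0.277^1 = 0.43439
C(3,3)·0.723^3·0.277^0 = 0.37793
Sum = 0.812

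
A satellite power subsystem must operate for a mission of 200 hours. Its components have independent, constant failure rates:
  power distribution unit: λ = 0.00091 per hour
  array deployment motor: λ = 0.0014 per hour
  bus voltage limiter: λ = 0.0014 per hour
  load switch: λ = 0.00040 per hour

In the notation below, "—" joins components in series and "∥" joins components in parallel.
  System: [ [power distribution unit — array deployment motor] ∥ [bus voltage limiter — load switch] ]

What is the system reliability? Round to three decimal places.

0.888

R(power distribution unit) = exp(−0.00091 × 200) = 0.83360
R(array deployment motor) = exp(−0.0014 × 200) = 0.75578
R(bus voltage limiter) = exp(−0.0014 × 200) = 0.75578
R(load switch) = exp(−0.00040 × 200) = 0.92312
Series (power distribution unit and array deployment motor): 0.83360 × 0.75578 = 0.63002
Series (bus voltage limiter and load switch): 0.75578 × 0.92312 = 0.69768
Parallel ([0.63002] and [0.69768]): 1 − (1 − 0.63002)(1 − 0.69768) = 0.888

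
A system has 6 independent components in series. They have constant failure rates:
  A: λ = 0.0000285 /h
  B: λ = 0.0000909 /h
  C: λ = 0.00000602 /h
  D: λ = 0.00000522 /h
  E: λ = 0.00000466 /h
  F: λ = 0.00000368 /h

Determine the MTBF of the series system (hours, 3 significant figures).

Series of exponential components: λ_sys = Σ λ_i
λ_sys = 0.0000285 + 0.0000909 + 0.00000602 + 0.00000522 + 0.00000466 + 0.00000368 = 1.3898e-04 /h
MTBF = 1 / λ_sys = 7200 h

7200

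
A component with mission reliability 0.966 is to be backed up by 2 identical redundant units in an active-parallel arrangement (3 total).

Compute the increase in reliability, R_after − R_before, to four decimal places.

R_before = 0.966
R_after = 1 − (1 − 0.966)^3 = 1.0000
ΔR = 1.0000 − 0.966 = 0.0340

0.0340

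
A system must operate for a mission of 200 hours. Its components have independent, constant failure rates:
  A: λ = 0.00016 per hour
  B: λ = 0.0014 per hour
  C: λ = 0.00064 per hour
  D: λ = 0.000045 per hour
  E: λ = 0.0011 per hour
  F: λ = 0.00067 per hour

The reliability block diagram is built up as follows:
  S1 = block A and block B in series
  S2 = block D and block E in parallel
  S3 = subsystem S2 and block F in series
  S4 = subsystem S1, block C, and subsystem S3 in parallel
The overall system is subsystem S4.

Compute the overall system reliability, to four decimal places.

R(A) = exp(−0.00016 × 200) = 0.968507
R(B) = exp(−0.0014 × 200) = 0.755784
R(C) = exp(−0.00064 × 200) = 0.879853
R(D) = exp(−0.000045 × 200) = 0.991040
R(E) = exp(−0.0011 × 200) = 0.802519
R(F) = exp(−0.00067 × 200) = 0.874590
Series (A and B): 0.968507 × 0.755784 = 0.731982
Parallel (D and E): 1 − (1 − 0.991040)(1 − 0.802519) = 0.998231
Series ([0.998231] and F): 0.998231 × 0.874590 = 0.873043
Parallel ([0.731982], C, and [0.873043]): 1 − (1 − 0.731982)(1 − 0.879853)(1 − 0.873043) = 0.9959

0.9959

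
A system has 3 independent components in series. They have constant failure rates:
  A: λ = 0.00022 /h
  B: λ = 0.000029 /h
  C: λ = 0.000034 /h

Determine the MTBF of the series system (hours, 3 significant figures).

3530

Series of exponential components: λ_sys = Σ λ_i
λ_sys = 0.00022 + 0.000029 + 0.000034 = 2.8300e-04 /h
MTBF = 1 / λ_sys = 3530 h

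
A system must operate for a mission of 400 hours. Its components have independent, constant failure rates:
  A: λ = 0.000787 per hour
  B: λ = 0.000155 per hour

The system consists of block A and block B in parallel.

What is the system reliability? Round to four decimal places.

R(A) = exp(−0.000787 × 400) = 0.729935
R(B) = exp(−0.000155 × 400) = 0.939883
Parallel (A and B): 1 − (1 − 0.729935)(1 − 0.939883) = 0.9838

0.9838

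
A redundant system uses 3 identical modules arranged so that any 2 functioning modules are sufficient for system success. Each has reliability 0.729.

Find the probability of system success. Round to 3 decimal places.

R = Σ_{i=2}^{3} C(3,i) p^i (1−p)^{3−i} with p = 0.729
C(3,2)·0.729^2·0.271^1 = 0.43206
C(3,3)·0.729^3·0.271^0 = 0.38742
Sum = 0.819

0.819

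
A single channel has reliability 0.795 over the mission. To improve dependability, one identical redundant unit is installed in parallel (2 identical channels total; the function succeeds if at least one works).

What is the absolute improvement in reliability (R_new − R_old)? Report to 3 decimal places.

0.163

R_before = 0.795
R_after = 1 − (1 − 0.795)^2 = 0.958
ΔR = 0.958 − 0.795 = 0.163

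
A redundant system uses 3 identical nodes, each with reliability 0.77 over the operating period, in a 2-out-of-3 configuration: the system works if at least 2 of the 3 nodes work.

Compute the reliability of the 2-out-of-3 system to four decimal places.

R = Σ_{i=2}^{3} C(3,i) p^i (1−p)^{3−i} with p = 0.77
C(3,2)·0.77^2·0.23^1 = 0.409101
C(3,3)·0.77^3·0.23^0 = 0.456533
Sum = 0.8656

0.8656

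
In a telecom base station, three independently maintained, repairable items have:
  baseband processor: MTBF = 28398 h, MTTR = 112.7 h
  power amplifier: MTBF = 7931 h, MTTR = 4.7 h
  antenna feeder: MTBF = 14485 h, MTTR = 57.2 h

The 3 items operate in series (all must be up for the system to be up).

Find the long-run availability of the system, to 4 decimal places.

0.9915

A(baseband processor) = MTBF/(MTBF+MTTR) = 28398/(28398+112.7) = 0.996047
A(power amplifier) = MTBF/(MTBF+MTTR) = 7931/(7931+4.7) = 0.999408
A(antenna feeder) = MTBF/(MTBF+MTTR) = 14485/(14485+57.2) = 0.996067
Series availability: 0.996047 × 0.999408 × 0.996067 = 0.9915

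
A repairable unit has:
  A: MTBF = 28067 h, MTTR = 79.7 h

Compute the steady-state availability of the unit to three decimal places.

0.997

A(A) = MTBF/(MTBF+MTTR) = 28067/(28067+79.7) = 0.997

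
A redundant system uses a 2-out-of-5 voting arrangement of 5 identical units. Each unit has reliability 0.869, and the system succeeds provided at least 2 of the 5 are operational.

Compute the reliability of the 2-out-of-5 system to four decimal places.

0.9987

R = Σ_{i=2}^{5} C(5,i) p^i (1−p)^{5−i} with p = 0.869
C(5,2)·0.869^2·0.131^3 = 0.016977
C(5,3)·0.869^3·0.131^2 = 0.112616
C(5,4)·0.869^4·0.131^1 = 0.373526
C(5,5)·0.869^5·0.131^0 = 0.495563
Sum = 0.9987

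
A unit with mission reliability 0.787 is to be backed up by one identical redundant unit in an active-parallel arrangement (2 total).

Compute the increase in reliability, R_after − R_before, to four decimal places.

0.1676

R_before = 0.787
R_after = 1 − (1 − 0.787)^2 = 0.9546
ΔR = 0.9546 − 0.787 = 0.1676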